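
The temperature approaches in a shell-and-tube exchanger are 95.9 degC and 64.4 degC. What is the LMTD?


LMTD = (dT1 - dT2) / ln(dT1/dT2)
= (95.9 - 64.4) / ln(95.9 / 64.4) = 31.5 / 0.398192 = 79.11

79.11 degC


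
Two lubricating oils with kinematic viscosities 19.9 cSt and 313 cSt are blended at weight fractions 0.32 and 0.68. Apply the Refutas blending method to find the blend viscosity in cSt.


Refutas method: VBN_i = 14.534*ln(ln(visc_i + 0.8)) + 10.975, blended linearly by mass fraction; since VBN is linear in VBI_i = ln(ln(visc_i + 0.8)) and the fractions sum to 1, blend VBI directly: visc = exp(exp(VBI_blend)) - 0.8
VBI_1 = ln(ln(19.9 + 0.8)) = 1.10861
VBI_2 = ln(ln(313 + 0.8)) = 1.74898
VBI_blend = 0.32 * 1.10861 + 0.68 * 1.74898 = 1.54406
visc_blend = exp(exp(1.54406)) - 0.8 = 107.4

107.4 cSt


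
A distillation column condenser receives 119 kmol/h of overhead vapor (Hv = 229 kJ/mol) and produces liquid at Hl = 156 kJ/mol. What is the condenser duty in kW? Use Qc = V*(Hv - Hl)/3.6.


Qc = 119 * (229 - 156) / 3.6 = 119 * 73 / 3.6 = 2413

2413 kW


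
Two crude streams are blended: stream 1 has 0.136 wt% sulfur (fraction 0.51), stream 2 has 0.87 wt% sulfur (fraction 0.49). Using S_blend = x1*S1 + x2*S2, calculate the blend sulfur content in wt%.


Linear sulfur blending: S_blend = x1*S1 + x2*S2
Contribution 1: 0.51 * 0.136 = 0.06936 wt%
Contribution 2: 0.49 * 0.87 = 0.4263 wt%
S_blend = 0.06936 + 0.4263 = 0.49566

0.49566 wt%


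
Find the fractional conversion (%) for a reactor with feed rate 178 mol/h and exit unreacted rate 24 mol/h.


X = (F_in - F_out) / F_in * 100
Moles reacted = 178 - 24 = 154
X = 154 / 178 * 100
= 0.8652 * 100
= 86.52 %

86.52 %


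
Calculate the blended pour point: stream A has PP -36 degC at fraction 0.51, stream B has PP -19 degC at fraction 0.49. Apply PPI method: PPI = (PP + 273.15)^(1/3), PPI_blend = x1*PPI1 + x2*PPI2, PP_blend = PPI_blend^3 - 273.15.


PPI_1 = (-36 + 273.15)^(1/3) = 6.189768
PPI_2 = (-19 + 273.15)^(1/3) = 6.334272
PPI_blend = 0.51 * 6.189768 + 0.49 * 6.334272 = 6.260575
PP_blend = 6.260575^3 - 273.15 = 245.382 - 273.15 = -27.77

-27.77 degC


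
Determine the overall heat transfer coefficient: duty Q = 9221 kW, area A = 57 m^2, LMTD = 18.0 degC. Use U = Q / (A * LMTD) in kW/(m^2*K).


From Q = U*A*LMTD, U = Q / (A * LMTD)
U = 9221 / (57 * 18.0) = 9221 / 1026 = 8.987

8.987 kW/(m^2*K)


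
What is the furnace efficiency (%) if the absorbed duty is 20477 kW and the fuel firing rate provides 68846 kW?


Furnace efficiency = Q_absorbed / Q_fuel * 100
= 20477 / 68846 * 100 = 29.74

29.74 %


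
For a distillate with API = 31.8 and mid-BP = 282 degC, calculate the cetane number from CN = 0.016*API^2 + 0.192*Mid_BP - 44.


CN = 0.016 * 31.8^2 + 0.192 * 282 - 44
CN = 16.17984 + 54.144 - 44 = 26.32384

26.32384


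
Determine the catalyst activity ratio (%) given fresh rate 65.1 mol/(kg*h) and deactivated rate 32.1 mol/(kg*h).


Activity (%) = (rate_used / rate_fresh) * 100
rate_used = 32.1, rate_fresh = 65.1
= (32.1 / 65.1) * 100
= 0.4931 * 100 = 49.31

49.31 %


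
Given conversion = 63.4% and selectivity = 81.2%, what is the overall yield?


Overall yield = conversion (%) * selectivity (%) / 100
Conversion = 63.4%, Selectivity = 81.2%
Y = 63.4 * 81.2 / 100
= 51.4808 %

51.4808 %


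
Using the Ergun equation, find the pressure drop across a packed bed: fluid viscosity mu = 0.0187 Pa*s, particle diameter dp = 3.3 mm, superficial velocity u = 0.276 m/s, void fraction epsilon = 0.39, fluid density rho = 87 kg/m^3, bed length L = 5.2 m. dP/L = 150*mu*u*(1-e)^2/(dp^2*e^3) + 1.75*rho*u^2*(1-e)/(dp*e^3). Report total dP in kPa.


dp = 3.3 mm = 0.0033 m
Viscous term = 150*0.0187*0.276*(1-0.39)^2 / (0.0033^2*0.39^3) = 445944
Inertial term = 1.75*87*0.276^2*(1-0.39) / (0.0033*0.39^3) = 36140.8
dP/L = 445944 + 36140.8 = 482085 Pa/m
dP = 482085 * 5.2 / 1000 = 2507 kPa

2507 kPa


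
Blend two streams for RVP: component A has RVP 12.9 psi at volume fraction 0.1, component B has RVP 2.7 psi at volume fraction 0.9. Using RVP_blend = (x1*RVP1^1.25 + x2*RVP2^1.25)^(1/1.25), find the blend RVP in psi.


Chevron index: RVP_blend = (sum xi*RVPi^1.25)^(1/1.25)
RVP^1.25 terms: 0.1 * 12.9^1.25 + 0.9 * 2.7^1.25 = 5.55969
RVP_blend = 5.55969^(1/1.25) = 3.945

3.945 psi


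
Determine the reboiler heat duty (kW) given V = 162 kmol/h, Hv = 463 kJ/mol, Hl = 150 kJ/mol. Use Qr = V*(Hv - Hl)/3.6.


Qr = 162 * (463 - 150) / 3.6 = 162 * 313 / 3.6 = 14080

14080 kW


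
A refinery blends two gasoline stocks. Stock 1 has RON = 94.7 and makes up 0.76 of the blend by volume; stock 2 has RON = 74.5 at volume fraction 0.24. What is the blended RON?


Linear blending: RON_blend = sum(vi * RONi)
Contribution 1: 0.76 * 94.7 = 71.972
Contribution 2: 0.24 * 74.5 = 17.88
RON_blend = 71.972 + 17.88 = 89.852

89.852


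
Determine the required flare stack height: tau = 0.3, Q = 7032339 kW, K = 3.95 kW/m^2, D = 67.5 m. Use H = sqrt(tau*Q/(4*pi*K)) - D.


tau*Q/(4*pi*K) = 0.3 * 7032339 / (4 * pi * 3.95) = 42502.5
sqrt(42502.5) = 206.161
H = 206.161 - 67.5 = 138.7

138.7 m


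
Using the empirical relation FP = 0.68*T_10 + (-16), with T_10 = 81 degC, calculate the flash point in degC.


FP = 0.68 * 81 + (-16) = 39.08

39.08 degC


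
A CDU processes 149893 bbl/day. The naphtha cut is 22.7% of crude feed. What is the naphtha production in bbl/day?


Crude throughput = 149893 bbl/day
Fraction yield = 22.7%
yield = throughput * fraction / 100
yield = 149893 * 22.7 / 100 = 34025.711

34025.711 bbl/day


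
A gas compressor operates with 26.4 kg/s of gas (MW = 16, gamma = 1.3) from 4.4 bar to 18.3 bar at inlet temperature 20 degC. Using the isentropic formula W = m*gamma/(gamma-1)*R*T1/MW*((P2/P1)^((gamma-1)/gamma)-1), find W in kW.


Isentropic work: W = m*(gamma/(gamma-1))*(R*T1/MW)*((P2/P1)^((gamma-1)/gamma) - 1)
T1 = 20 + 273.15 = 293.15 K
Pressure ratio = 18.3 / 4.4 = 4.15909
Exponent = (1.3 - 1)/1.3 = 0.230769
(P2/P1)^exp - 1 = 4.15909^0.230769 - 1 = 0.389459
W = 26.4 * 1.3 / 0.3 * 8.314 * 293.15 / 16 * 0.389459 = 6787

6787 kW


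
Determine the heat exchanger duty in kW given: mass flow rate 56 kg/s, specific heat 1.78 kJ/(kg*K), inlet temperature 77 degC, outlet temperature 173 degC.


Q = m_dot * cp * delta_T
delta_T = 173 - 77 = 96 K
Q = 56 * 1.78 * 96
= 99.68 * 96
= 9569.28 kW

9569.28 kW


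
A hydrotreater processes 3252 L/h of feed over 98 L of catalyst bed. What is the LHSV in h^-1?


LHSV = volumetric feed rate / catalyst volume
= 3252 L/h / 98 L
= 33.18 h^-1

33.18 h^-1


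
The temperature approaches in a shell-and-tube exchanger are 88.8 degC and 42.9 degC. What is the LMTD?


LMTD = (dT1 - dT2) / ln(dT1/dT2)
= (88.8 - 42.9) / ln(88.8 / 42.9) = 45.9 / 0.727515 = 63.09

63.09 degC


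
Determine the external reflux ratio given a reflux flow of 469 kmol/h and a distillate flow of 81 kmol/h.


Reflux ratio definition: R = L / D (liquid returned / distillate withdrawn)
L = 469 kmol/h, D = 81 kmol/h
R = 469 / 81 = 5.790

5.790


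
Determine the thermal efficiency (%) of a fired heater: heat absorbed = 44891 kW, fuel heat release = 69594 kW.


Furnace efficiency = Q_absorbed / Q_fuel * 100
= 44891 / 69594 * 100 = 64.50

64.50 %


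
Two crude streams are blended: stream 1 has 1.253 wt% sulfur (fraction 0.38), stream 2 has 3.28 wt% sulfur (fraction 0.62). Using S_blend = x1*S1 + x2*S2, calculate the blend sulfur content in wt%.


Linear sulfur blending: S_blend = x1*S1 + x2*S2
Contribution 1: 0.38 * 1.253 = 0.47614 wt%
Contribution 2: 0.62 * 3.28 = 2.0336 wt%
S_blend = 0.47614 + 2.0336 = 2.50974

2.50974 wt%


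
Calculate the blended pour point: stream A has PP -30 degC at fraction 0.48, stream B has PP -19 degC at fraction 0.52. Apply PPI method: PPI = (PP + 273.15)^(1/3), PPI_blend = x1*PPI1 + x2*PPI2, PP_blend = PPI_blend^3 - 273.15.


PPI_1 = (-30 + 273.15)^(1/3) = 6.241535
PPI_2 = (-19 + 273.15)^(1/3) = 6.334272
PPI_blend = 0.48 * 6.241535 + 0.52 * 6.334272 = 6.289758
PP_blend = 6.289758^3 - 273.15 = 248.8295 - 273.15 = -24.32

-24.32 degC


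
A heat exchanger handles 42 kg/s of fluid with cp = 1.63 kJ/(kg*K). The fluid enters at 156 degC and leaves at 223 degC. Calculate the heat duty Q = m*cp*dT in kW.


Q = m_dot * cp * delta_T
delta_T = 223 - 156 = 67 K
Q = 42 * 1.63 * 67
= 68.46 * 67
= 4586.82 kW

4586.82 kW


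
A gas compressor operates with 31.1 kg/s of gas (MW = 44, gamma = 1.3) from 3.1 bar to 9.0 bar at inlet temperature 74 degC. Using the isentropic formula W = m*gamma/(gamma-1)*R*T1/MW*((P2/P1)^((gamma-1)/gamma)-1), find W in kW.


Isentropic work: W = m*(gamma/(gamma-1))*(R*T1/MW)*((P2/P1)^((gamma-1)/gamma) - 1)
T1 = 74 + 273.15 = 347.15 K
Pressure ratio = 9.0 / 3.1 = 2.90323
Exponent = (1.3 - 1)/1.3 = 0.230769
(P2/P1)^exp - 1 = 2.90323^0.230769 - 1 = 0.278847
W = 31.1 * 1.3 / 0.3 * 8.314 * 347.15 / 44 * 0.278847 = 2465

2465 kW


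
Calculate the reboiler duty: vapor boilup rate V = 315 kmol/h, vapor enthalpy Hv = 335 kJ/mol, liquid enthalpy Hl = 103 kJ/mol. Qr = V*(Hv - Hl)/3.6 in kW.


Qr = 315 * (335 - 103) / 3.6 = 315 * 232 / 3.6 = 20300

20300 kW


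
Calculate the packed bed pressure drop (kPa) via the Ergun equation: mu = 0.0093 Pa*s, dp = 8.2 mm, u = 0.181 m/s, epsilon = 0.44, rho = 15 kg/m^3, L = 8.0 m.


dp = 8.2 mm = 0.0082 m
Viscous term = 150*0.0093*0.181*(1-0.44)^2 / (0.0082^2*0.44^3) = 13824.3
Inertial term = 1.75*15*0.181^2*(1-0.44) / (0.0082*0.44^3) = 689.45
dP/L = 13824.3 + 689.45 = 14513.8 Pa/m
dP = 14513.8 * 8.0 / 1000 = 116.1 kPa

116.1 kPa


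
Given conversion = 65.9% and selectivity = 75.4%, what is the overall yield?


Overall yield = conversion (%) * selectivity (%) / 100
Conversion = 65.9%, Selectivity = 75.4%
Y = 65.9 * 75.4 / 100
= 49.6886 %

49.6886 %


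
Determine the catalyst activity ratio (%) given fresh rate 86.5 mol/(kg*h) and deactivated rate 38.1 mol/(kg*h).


Activity (%) = (rate_used / rate_fresh) * 100
rate_used = 38.1, rate_fresh = 86.5
= (38.1 / 86.5) * 100
= 0.4405 * 100 = 44.05

44.05 %


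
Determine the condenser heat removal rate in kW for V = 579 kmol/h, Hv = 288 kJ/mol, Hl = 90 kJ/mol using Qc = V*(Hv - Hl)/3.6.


Qc = 579 * (288 - 90) / 3.6 = 579 * 198 / 3.6 = 31840

31840 kW


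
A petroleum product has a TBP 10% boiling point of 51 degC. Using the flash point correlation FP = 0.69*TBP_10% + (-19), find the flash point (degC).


FP = 0.69 * 51 + (-19) = 16.19

16.19 degC


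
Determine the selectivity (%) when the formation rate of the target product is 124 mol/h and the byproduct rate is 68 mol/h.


Selectivity = desired / (desired + undesired) * 100
Total products = 124 + 68 = 192 mol/h
S = 124 / 192 * 100
= 0.6458 * 100
= 64.58 %

64.58 %


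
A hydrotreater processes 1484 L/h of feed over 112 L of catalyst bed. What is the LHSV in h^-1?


LHSV = volumetric feed rate / catalyst volume
= 1484 L/h / 112 L
= 13.25 h^-1

13.25 h^-1


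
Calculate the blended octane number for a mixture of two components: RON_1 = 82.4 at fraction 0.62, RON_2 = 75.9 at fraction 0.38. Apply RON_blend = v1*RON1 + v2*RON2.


Linear blending: RON_blend = sum(vi * RONi)
Contribution 1: 0.62 * 82.4 = 51.088
Contribution 2: 0.38 * 75.9 = 28.842
RON_blend = 51.088 + 28.842 = 79.93

79.93


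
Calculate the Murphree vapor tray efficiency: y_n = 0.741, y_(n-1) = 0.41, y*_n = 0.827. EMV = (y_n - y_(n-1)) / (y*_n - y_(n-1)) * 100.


Murphree vapor efficiency: EMV = (y_n - y_(n-1)) / (y*_n - y_(n-1)) * 100
EMV = (0.741 - 0.41) / (0.827 - 0.41) * 100 = 0.331 / 0.417 * 100 = 79.38

79.38 %


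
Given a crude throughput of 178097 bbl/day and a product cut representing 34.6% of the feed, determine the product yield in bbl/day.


Crude throughput = 178097 bbl/day
Fraction yield = 34.6%
yield = throughput * fraction / 100
yield = 178097 * 34.6 / 100 = 61621.562

61621.562 bbl/day


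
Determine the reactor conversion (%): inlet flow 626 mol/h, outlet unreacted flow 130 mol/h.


X = (F_in - F_out) / F_in * 100
Moles reacted = 626 - 130 = 496
X = 496 / 626 * 100
= 0.7923 * 100
= 79.23 %

79.23 %


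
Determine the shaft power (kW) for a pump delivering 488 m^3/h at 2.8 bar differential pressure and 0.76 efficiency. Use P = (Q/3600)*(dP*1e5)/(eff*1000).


Q = 488 / 3600 = 0.135556 m^3/s
P = 0.135556 * (2.8 * 1e5) / 0.76 / 1000 = 49.94

49.94 kW


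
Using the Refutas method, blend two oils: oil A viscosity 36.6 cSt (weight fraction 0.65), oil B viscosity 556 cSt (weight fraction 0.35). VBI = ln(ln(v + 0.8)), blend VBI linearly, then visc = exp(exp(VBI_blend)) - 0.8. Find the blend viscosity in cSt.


Refutas method: VBN_i = 14.534*ln(ln(visc_i + 0.8)) + 10.975, blended linearly by mass fraction; since VBN is linear in VBI_i = ln(ln(visc_i + 0.8)) and the fractions sum to 1, blend VBI directly: visc = exp(exp(VBI_blend)) - 0.8
VBI_1 = ln(ln(36.6 + 0.8)) = 1.28694
VBI_2 = ln(ln(556 + 0.8)) = 1.84407
VBI_blend = 0.65 * 1.28694 + 0.35 * 1.84407 = 1.48194
visc_blend = exp(exp(1.48194)) - 0.8 = 80.77

80.77 cSt


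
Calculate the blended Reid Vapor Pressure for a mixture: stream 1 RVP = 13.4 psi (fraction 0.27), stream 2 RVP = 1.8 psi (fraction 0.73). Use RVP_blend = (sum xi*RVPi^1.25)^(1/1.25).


Chevron index: RVP_blend = (sum xi*RVPi^1.25)^(1/1.25)
RVP^1.25 terms: 0.27 * 13.4^1.25 + 0.73 * 1.8^1.25 = 8.44421
RVP_blend = 8.44421^(1/1.25) = 5.511

5.511 psi


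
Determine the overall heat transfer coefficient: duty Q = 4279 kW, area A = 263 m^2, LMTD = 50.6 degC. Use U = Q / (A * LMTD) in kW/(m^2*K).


From Q = U*A*LMTD, U = Q / (A * LMTD)
U = 4279 / (263 * 50.6) = 4279 / 13307.8 = 0.3215

0.3215 kW/(m^2*K)


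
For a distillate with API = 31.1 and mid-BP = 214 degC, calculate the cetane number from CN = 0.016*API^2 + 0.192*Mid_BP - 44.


CN = 0.016 * 31.1^2 + 0.192 * 214 - 44
CN = 15.47536 + 41.088 - 44 = 12.56336

12.56336


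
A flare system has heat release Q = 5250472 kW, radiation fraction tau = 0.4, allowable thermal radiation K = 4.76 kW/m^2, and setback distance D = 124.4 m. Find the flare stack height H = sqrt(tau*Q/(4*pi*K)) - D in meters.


tau*Q/(4*pi*K) = 0.4 * 5250472 / (4 * pi * 4.76) = 35110.9
sqrt(35110.9) = 187.379
H = 187.379 - 124.4 = 62.98

62.98 m


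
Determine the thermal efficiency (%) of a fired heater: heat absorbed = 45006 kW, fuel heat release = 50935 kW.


Furnace efficiency = Q_absorbed / Q_fuel * 100
= 45006 / 50935 * 100 = 88.36

88.36 %


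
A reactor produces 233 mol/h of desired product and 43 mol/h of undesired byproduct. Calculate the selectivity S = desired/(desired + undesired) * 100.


Selectivity = desired / (desired + undesired) * 100
Total products = 233 + 43 = 276 mol/h
S = 233 / 276 * 100
= 0.8442 * 100
= 84.42 %

84.42 %


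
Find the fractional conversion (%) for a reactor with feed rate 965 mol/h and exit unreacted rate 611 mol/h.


X = (F_in - F_out) / F_in * 100
Moles reacted = 965 - 611 = 354
X = 354 / 965 * 100
= 0.3668 * 100
= 36.68 %

36.68 %


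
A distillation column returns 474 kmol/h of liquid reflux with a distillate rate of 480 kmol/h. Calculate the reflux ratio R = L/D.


Reflux ratio definition: R = L / D (liquid returned / distillate withdrawn)
L = 474 kmol/h, D = 480 kmol/h
R = 474 / 480 = 0.9875

0.9875


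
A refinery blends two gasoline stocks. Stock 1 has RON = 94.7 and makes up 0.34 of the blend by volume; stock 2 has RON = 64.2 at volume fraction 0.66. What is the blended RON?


Linear blending: RON_blend = sum(vi * RONi)
Contribution 1: 0.34 * 94.7 = 32.198
Contribution 2: 0.66 * 64.2 = 42.372
RON_blend = 32.198 + 42.372 = 74.57

74.57


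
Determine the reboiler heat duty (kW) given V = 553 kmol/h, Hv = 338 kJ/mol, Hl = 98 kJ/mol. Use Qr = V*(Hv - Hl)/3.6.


Qr = 553 * (338 - 98) / 3.6 = 553 * 240 / 3.6 = 36870

36870 kW


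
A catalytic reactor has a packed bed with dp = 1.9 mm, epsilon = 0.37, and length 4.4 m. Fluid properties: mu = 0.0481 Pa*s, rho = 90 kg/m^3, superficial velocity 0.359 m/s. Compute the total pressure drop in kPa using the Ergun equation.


dp = 1.9 mm = 0.0019 m
Viscous term = 150*0.0481*0.359*(1-0.37)^2 / (0.0019^2*0.37^3) = 5622110
Inertial term = 1.75*90*0.359^2*(1-0.37) / (0.0019*0.37^3) = 132877
dP/L = 5622110 + 132877 = 5754990 Pa/m
dP = 5754990 * 4.4 / 1000 = 25320 kPa

25320 kPa


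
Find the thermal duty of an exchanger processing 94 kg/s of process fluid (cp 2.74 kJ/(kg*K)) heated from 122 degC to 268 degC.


Q = m_dot * cp * delta_T
delta_T = 268 - 122 = 146 K
Q = 94 * 2.74 * 146
= 257.56 * 146
= 37603.76 kW

37603.76 kW


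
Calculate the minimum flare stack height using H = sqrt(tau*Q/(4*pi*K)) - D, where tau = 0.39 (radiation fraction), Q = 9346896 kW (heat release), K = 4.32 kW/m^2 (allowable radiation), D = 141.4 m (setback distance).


tau*Q/(4*pi*K) = 0.39 * 9346896 / (4 * pi * 4.32) = 67148.8
sqrt(67148.8) = 259.131
H = 259.131 - 141.4 = 117.7

117.7 m


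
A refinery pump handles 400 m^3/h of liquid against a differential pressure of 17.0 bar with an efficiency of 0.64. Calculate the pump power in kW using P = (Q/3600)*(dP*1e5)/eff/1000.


Q = 400 / 3600 = 0.111111 m^3/s
P = 0.111111 * (17.0 * 1e5) / 0.64 / 1000 = 295.1

295.1 kW


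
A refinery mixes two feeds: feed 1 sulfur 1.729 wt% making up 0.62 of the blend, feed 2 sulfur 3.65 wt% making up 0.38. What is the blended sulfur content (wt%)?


Linear sulfur blending: S_blend = x1*S1 + x2*S2
Contribution 1: 0.62 * 1.729 = 1.07198 wt%
Contribution 2: 0.38 * 3.65 = 1.387 wt%
S_blend = 1.07198 + 1.387 = 2.45898

2.45898 wt%


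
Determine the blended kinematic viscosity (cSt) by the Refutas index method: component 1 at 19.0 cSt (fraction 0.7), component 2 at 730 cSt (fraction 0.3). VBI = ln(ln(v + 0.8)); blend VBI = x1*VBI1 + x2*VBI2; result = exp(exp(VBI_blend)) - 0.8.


Refutas method: VBN_i = 14.534*ln(ln(visc_i + 0.8)) + 10.975, blended linearly by mass fraction; since VBN is linear in VBI_i = ln(ln(visc_i + 0.8)) and the fractions sum to 1, blend VBI directly: visc = exp(exp(VBI_blend)) - 0.8
VBI_1 = ln(ln(19.0 + 0.8)) = 1.09383
VBI_2 = ln(ln(730 + 0.8)) = 1.88618
VBI_blend = 0.7 * 1.09383 + 0.3 * 1.88618 = 1.33154
visc_blend = exp(exp(1.33154)) - 0.8 = 43.32

43.32 cSt


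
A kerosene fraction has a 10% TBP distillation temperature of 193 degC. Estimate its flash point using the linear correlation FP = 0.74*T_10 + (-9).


FP = 0.74 * 193 + (-9) = 133.82

133.82 degC


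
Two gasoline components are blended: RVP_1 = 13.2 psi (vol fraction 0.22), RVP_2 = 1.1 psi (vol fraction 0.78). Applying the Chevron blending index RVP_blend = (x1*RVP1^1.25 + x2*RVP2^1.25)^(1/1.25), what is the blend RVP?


Chevron index: RVP_blend = (sum xi*RVPi^1.25)^(1/1.25)
RVP^1.25 terms: 0.22 * 13.2^1.25 + 0.78 * 1.1^1.25 = 6.41398
RVP_blend = 6.41398^(1/1.25) = 4.423

4.423 psi


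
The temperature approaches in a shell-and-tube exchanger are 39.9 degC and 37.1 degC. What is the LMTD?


LMTD = (dT1 - dT2) / ln(dT1/dT2)
= (39.9 - 37.1) / ln(39.9 / 37.1) = 2.8 / 0.0727594 = 38.48

38.48 degC


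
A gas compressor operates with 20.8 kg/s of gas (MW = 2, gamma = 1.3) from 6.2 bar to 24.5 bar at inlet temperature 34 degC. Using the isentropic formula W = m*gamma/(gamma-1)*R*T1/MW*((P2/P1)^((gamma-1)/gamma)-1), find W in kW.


Isentropic work: W = m*(gamma/(gamma-1))*(R*T1/MW)*((P2/P1)^((gamma-1)/gamma) - 1)
T1 = 34 + 273.15 = 307.15 K
Pressure ratio = 24.5 / 6.2 = 3.95161
Exponent = (1.3 - 1)/1.3 = 0.230769
(P2/P1)^exp - 1 = 3.95161^0.230769 - 1 = 0.373147
W = 20.8 * 1.3 / 0.3 * 8.314 * 307.15 / 2 * 0.373147 = 42940

42940 kW


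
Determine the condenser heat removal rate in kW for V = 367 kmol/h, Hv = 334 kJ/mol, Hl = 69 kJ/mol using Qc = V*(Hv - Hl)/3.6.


Qc = 367 * (334 - 69) / 3.6 = 367 * 265 / 3.6 = 27020

27020 kW


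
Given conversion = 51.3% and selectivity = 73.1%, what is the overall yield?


Overall yield = conversion (%) * selectivity (%) / 100
Conversion = 51.3%, Selectivity = 73.1%
Y = 51.3 * 73.1 / 100
= 37.5003 %

37.5003 %


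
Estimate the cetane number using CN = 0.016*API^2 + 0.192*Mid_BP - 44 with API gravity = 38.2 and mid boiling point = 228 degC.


CN = 0.016 * 38.2^2 + 0.192 * 228 - 44
CN = 23.34784 + 43.776 - 44 = 23.12384

23.12384


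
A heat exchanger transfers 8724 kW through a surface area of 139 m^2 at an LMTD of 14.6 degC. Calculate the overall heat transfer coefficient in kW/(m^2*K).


From Q = U*A*LMTD, U = Q / (A * LMTD)
U = 8724 / (139 * 14.6) = 8724 / 2029.4 = 4.299

4.299 kW/(m^2*K)


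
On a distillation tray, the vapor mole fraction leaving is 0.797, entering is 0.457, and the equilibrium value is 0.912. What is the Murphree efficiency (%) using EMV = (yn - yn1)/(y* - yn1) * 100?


Murphree vapor efficiency: EMV = (y_n - y_(n-1)) / (y*_n - y_(n-1)) * 100
EMV = (0.797 - 0.457) / (0.912 - 0.457) * 100 = 0.34 / 0.455 * 100 = 74.73

74.73 %


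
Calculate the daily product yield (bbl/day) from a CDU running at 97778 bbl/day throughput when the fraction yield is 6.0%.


Crude throughput = 97778 bbl/day
Fraction yield = 6.0%
yield = throughput * fraction / 100
yield = 97778 * 6.0 / 100 = 5866.68

5866.68 bbl/day


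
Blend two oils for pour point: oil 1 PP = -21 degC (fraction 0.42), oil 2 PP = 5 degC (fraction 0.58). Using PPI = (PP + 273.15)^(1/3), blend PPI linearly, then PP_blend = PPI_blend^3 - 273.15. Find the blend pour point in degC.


PPI_1 = (-21 + 273.15)^(1/3) = 6.317613
PPI_2 = (5 + 273.15)^(1/3) = 6.527693
PPI_blend = 0.42 * 6.317613 + 0.58 * 6.527693 = 6.439459
PP_blend = 6.439459^3 - 273.15 = 267.0227 - 273.15 = -6.13

-6.13 degC


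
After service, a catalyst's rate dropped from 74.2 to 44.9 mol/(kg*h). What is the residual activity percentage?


Activity (%) = (rate_used / rate_fresh) * 100
rate_used = 44.9, rate_fresh = 74.2
= (44.9 / 74.2) * 100
= 0.6051 * 100 = 60.51

60.51 %


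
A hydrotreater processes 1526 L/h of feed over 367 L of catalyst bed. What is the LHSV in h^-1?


LHSV = volumetric feed rate / catalyst volume
= 1526 L/h / 367 L
= 4.158 h^-1

4.158 h^-1


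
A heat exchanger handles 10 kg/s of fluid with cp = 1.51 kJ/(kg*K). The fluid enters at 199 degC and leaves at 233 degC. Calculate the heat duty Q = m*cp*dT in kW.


Q = m_dot * cp * delta_T
delta_T = 233 - 199 = 34 K
Q = 10 * 1.51 * 34
= 15.1 * 34
= 513.4 kW

513.4 kW


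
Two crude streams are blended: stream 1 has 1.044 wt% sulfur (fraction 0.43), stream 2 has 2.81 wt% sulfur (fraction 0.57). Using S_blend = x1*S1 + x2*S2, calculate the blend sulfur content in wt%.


Linear sulfur blending: S_blend = x1*S1 + x2*S2
Contribution 1: 0.43 * 1.044 = 0.44892 wt%
Contribution 2: 0.57 * 2.81 = 1.6017 wt%
S_blend = 0.44892 + 1.6017 = 2.05062

2.05062 wt%


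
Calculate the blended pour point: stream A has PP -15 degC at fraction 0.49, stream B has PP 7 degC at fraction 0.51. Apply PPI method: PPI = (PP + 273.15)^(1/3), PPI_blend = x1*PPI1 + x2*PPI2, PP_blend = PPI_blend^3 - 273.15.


PPI_1 = (-15 + 273.15)^(1/3) = 6.36733
PPI_2 = (7 + 273.15)^(1/3) = 6.543301
PPI_blend = 0.49 * 6.36733 + 0.51 * 6.543301 = 6.457075
PP_blend = 6.457075^3 - 273.15 = 269.2201 - 273.15 = -3.93

-3.93 degC


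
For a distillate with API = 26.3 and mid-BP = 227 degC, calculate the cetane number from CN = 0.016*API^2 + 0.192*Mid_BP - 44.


CN = 0.016 * 26.3^2 + 0.192 * 227 - 44
CN = 11.06704 + 43.584 - 44 = 10.65104

10.65104


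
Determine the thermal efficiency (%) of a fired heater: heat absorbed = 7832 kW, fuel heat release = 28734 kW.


Furnace efficiency = Q_absorbed / Q_fuel * 100
= 7832 / 28734 * 100 = 27.26

27.26 %


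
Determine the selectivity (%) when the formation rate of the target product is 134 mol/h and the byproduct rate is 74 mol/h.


Selectivity = desired / (desired + undesired) * 100
Total products = 134 + 74 = 208 mol/h
S = 134 / 208 * 100
= 0.6442 * 100
= 64.42 %

64.42 %


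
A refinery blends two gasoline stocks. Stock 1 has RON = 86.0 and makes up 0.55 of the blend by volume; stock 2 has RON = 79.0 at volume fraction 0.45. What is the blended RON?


Linear blending: RON_blend = sum(vi * RONi)
Contribution 1: 0.55 * 86.0 = 47.3
Contribution 2: 0.45 * 79.0 = 35.55
RON_blend = 47.3 + 35.55 = 82.85

82.85


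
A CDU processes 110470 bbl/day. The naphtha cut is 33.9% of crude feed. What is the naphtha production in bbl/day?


Crude throughput = 110470 bbl/day
Fraction yield = 33.9%
yield = throughput * fraction / 100
yield = 110470 * 33.9 / 100 = 37449.33

37449.33 bbl/day


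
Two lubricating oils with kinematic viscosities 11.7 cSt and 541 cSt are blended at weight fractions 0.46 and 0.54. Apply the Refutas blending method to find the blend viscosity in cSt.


Refutas method: VBN_i = 14.534*ln(ln(visc_i + 0.8)) + 10.975, blended linearly by mass fraction; since VBN is linear in VBI_i = ln(ln(visc_i + 0.8)) and the fractions sum to 1, blend VBI directly: visc = exp(exp(VBI_blend)) - 0.8
VBI_1 = ln(ln(11.7 + 0.8)) = 0.92653
VBI_2 = ln(ln(541 + 0.8)) = 1.83974
VBI_blend = 0.46 * 0.92653 + 0.54 * 1.83974 = 1.41966
visc_blend = exp(exp(1.41966)) - 0.8 = 61.73

61.73 cSt


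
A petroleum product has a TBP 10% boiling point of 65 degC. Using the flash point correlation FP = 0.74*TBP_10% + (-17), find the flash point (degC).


FP = 0.74 * 65 + (-17) = 31.1

31.1 degC


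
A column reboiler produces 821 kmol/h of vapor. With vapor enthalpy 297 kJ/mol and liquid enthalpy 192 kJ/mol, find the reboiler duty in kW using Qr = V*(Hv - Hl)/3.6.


Qr = 821 * (297 - 192) / 3.6 = 821 * 105 / 3.6 = 23950

23950 kW


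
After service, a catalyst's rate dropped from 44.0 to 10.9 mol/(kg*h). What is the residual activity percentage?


Activity (%) = (rate_used / rate_fresh) * 100
rate_used = 10.9, rate_fresh = 44.0
= (10.9 / 44.0) * 100
= 0.2477 * 100 = 24.77

24.77 %


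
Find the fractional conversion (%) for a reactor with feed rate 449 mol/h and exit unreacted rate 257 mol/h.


X = (F_in - F_out) / F_in * 100
Moles reacted = 449 - 257 = 192
X = 192 / 449 * 100
= 0.4276 * 100
= 42.76 %

42.76 %


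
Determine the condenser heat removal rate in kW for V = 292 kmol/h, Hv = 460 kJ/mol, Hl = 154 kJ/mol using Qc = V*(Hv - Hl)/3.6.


Qc = 292 * (460 - 154) / 3.6 = 292 * 306 / 3.6 = 24820

24820 kW


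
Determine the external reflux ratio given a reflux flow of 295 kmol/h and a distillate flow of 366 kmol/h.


Reflux ratio definition: R = L / D (liquid returned / distillate withdrawn)
L = 295 kmol/h, D = 366 kmol/h
R = 295 / 366 = 0.8060

0.8060


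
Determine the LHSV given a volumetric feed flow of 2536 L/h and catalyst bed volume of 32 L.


LHSV = volumetric feed rate / catalyst volume
= 2536 L/h / 32 L
= 79.25 h^-1

79.25 h^-1


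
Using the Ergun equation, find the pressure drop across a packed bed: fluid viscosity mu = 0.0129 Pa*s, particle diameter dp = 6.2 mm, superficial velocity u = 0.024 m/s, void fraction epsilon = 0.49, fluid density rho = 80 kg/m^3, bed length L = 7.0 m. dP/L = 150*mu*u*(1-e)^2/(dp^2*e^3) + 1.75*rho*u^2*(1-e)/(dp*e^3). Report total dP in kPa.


dp = 6.2 mm = 0.0062 m
Viscous term = 150*0.0129*0.024*(1-0.49)^2 / (0.0062^2*0.49^3) = 2670.92
Inertial term = 1.75*80*0.024^2*(1-0.49) / (0.0062*0.49^3) = 56.382
dP/L = 2670.92 + 56.382 = 2727.3 Pa/m
dP = 2727.3 * 7.0 / 1000 = 19.09 kPa

19.09 kPa


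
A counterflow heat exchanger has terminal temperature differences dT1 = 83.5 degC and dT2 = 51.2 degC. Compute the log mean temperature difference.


LMTD = (dT1 - dT2) / ln(dT1/dT2)
= (83.5 - 51.2) / ln(83.5 / 51.2) = 32.3 / 0.489107 = 66.04

66.04 degC


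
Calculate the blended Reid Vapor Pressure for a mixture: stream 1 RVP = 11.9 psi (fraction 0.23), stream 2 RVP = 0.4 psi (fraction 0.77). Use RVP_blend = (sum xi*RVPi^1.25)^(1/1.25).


Chevron index: RVP_blend = (sum xi*RVPi^1.25)^(1/1.25)
RVP^1.25 terms: 0.23 * 11.9^1.25 + 0.77 * 0.4^1.25 = 5.32843
RVP_blend = 5.32843^(1/1.25) = 3.813

3.813 psi


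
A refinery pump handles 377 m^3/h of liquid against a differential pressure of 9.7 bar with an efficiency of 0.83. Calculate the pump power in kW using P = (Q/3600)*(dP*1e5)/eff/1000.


Q = 377 / 3600 = 0.104722 m^3/s
P = 0.104722 * (9.7 * 1e5) / 0.83 / 1000 = 122.4

122.4 kW


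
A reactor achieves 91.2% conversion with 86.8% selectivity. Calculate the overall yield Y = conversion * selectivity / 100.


Overall yield = conversion (%) * selectivity (%) / 100
Conversion = 91.2%, Selectivity = 86.8%
Y = 91.2 * 86.8 / 100
= 79.1616 %

79.1616 %


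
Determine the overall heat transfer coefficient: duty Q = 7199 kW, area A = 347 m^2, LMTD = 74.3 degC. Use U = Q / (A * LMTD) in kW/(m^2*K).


From Q = U*A*LMTD, U = Q / (A * LMTD)
U = 7199 / (347 * 74.3) = 7199 / 25782.1 = 0.2792

0.2792 kW/(m^2*K)


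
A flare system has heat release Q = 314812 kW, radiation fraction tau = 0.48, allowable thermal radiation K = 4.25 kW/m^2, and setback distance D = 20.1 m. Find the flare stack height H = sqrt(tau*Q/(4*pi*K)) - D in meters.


tau*Q/(4*pi*K) = 0.48 * 314812 / (4 * pi * 4.25) = 2829.4
sqrt(2829.4) = 53.1921
H = 53.1921 - 20.1 = 33.09

33.09 m


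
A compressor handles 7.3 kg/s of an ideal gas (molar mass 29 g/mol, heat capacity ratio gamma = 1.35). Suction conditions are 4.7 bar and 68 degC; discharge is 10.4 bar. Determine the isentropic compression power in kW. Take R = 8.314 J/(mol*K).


Isentropic work: W = m*(gamma/(gamma-1))*(R*T1/MW)*((P2/P1)^((gamma-1)/gamma) - 1)
T1 = 68 + 273.15 = 341.15 K
Pressure ratio = 10.4 / 4.7 = 2.21277
Exponent = (1.35 - 1)/1.35 = 0.259259
(P2/P1)^exp - 1 = 2.21277^0.259259 - 1 = 0.228649
W = 7.3 * 1.35 / 0.35 * 8.314 * 341.15 / 29 * 0.228649 = 629.7

629.7 kW


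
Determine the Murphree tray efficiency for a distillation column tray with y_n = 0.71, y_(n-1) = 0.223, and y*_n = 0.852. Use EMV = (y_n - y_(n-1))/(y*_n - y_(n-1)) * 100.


Murphree vapor efficiency: EMV = (y_n - y_(n-1)) / (y*_n - y_(n-1)) * 100
EMV = (0.71 - 0.223) / (0.852 - 0.223) * 100 = 0.487 / 0.629 * 100 = 77.42

77.42 %


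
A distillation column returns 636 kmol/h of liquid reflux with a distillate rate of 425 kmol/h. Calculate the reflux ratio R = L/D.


Reflux ratio definition: R = L / D (liquid returned / distillate withdrawn)
L = 636 kmol/h, D = 425 kmol/h
R = 636 / 425 = 1.496

1.496


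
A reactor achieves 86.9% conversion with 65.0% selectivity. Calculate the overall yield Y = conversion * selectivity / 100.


Overall yield = conversion (%) * selectivity (%) / 100
Conversion = 86.9%, Selectivity = 65.0%
Y = 86.9 * 65.0 / 100
= 56.485 %

56.485 %


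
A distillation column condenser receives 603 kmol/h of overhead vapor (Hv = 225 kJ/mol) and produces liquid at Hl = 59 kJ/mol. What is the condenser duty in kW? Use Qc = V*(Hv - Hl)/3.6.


Qc = 603 * (225 - 59) / 3.6 = 603 * 166 / 3.6 = 27800

27800 kW


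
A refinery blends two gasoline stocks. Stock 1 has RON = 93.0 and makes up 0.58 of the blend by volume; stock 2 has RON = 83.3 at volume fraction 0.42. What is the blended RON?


Linear blending: RON_blend = sum(vi * RONi)
Contribution 1: 0.58 * 93.0 = 53.94
Contribution 2: 0.42 * 83.3 = 34.986
RON_blend = 53.94 + 34.986 = 88.926

88.926


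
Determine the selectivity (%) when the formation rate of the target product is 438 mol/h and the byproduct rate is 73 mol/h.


Selectivity = desired / (desired + undesired) * 100
Total products = 438 + 73 = 511 mol/h
S = 438 / 511 * 100
= 0.8571 * 100
= 85.71 %

85.71 %


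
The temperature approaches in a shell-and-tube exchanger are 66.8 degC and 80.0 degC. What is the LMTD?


LMTD = (dT1 - dT2) / ln(dT1/dT2)
= (66.8 - 80.0) / ln(66.8 / 80.0) = -13.2 / -0.180324 = 73.20

73.20 degC


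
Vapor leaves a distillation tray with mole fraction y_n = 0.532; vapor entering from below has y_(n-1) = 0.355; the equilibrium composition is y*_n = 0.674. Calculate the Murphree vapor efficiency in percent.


Murphree vapor efficiency: EMV = (y_n - y_(n-1)) / (y*_n - y_(n-1)) * 100
EMV = (0.532 - 0.355) / (0.674 - 0.355) * 100 = 0.177 / 0.319 * 100 = 55.49

55.49 %


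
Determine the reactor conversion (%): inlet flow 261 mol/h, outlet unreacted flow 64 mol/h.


X = (F_in - F_out) / F_in * 100
Moles reacted = 261 - 64 = 197
X = 197 / 261 * 100
= 0.7548 * 100
= 75.48 %

75.48 %


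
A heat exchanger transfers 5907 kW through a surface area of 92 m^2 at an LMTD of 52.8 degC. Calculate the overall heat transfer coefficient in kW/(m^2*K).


From Q = U*A*LMTD, U = Q / (A * LMTD)
U = 5907 / (92 * 52.8) = 5907 / 4857.6 = 1.216

1.216 kW/(m^2*K)


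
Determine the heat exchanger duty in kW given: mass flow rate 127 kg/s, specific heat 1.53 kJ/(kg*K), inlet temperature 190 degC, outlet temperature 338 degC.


Q = m_dot * cp * delta_T
delta_T = 338 - 190 = 148 K
Q = 127 * 1.53 * 148
= 194.31 * 148
= 28757.88 kW

28757.88 kW


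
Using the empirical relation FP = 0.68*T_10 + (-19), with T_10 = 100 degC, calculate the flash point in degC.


FP = 0.68 * 100 + (-19) = 49

49 degC


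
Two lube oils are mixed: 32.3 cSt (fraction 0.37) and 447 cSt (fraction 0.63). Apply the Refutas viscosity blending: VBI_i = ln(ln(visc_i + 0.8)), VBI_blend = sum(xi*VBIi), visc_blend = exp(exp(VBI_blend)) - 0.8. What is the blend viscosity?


Refutas method: VBN_i = 14.534*ln(ln(visc_i + 0.8)) + 10.975, blended linearly by mass fraction; since VBN is linear in VBI_i = ln(ln(visc_i + 0.8)) and the fractions sum to 1, blend VBI directly: visc = exp(exp(VBI_blend)) - 0.8
VBI_1 = ln(ln(32.3 + 0.8)) = 1.25263
VBI_2 = ln(ln(447 + 0.8)) = 1.809
VBI_blend = 0.37 * 1.25263 + 0.63 * 1.809 = 1.60314
visc_blend = exp(exp(1.60314)) - 0.8 = 143.0

143.0 cSt


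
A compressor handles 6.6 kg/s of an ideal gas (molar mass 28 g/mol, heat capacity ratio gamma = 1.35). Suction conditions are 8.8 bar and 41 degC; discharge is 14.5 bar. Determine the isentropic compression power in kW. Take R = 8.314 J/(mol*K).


Isentropic work: W = m*(gamma/(gamma-1))*(R*T1/MW)*((P2/P1)^((gamma-1)/gamma) - 1)
T1 = 41 + 273.15 = 314.15 K
Pressure ratio = 14.5 / 8.8 = 1.64773
Exponent = (1.35 - 1)/1.35 = 0.259259
(P2/P1)^exp - 1 = 1.64773^0.259259 - 1 = 0.138229
W = 6.6 * 1.35 / 0.35 * 8.314 * 314.15 / 28 * 0.138229 = 328.2

328.2 kW


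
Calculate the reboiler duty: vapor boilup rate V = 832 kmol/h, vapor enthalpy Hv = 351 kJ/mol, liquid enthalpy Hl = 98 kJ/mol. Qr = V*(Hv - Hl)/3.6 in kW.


Qr = 832 * (351 - 98) / 3.6 = 832 * 253 / 3.6 = 58470

58470 kW


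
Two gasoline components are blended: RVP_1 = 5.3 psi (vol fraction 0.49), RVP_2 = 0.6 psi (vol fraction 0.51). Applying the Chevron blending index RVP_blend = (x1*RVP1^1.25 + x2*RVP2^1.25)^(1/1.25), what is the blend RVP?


Chevron index: RVP_blend = (sum xi*RVPi^1.25)^(1/1.25)
RVP^1.25 terms: 0.49 * 5.3^1.25 + 0.51 * 0.6^1.25 = 4.20972
RVP_blend = 4.20972^(1/1.25) = 3.158

3.158 psi


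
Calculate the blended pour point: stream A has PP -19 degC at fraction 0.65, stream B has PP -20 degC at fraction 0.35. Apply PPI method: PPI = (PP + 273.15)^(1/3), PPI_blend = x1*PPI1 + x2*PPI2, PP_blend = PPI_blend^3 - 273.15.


PPI_1 = (-19 + 273.15)^(1/3) = 6.334272
PPI_2 = (-20 + 273.15)^(1/3) = 6.325953
PPI_blend = 0.65 * 6.334272 + 0.35 * 6.325953 = 6.33136
PP_blend = 6.33136^3 - 273.15 = 253.7997 - 273.15 = -19.35

-19.35 degC


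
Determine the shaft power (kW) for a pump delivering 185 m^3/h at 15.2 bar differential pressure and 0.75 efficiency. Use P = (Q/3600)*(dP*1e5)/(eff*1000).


Q = 185 / 3600 = 0.0513889 m^3/s
P = 0.0513889 * (15.2 * 1e5) / 0.75 / 1000 = 104.1

104.1 kW


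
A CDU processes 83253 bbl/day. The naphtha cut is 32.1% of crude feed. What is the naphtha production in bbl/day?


Crude throughput = 83253 bbl/day
Fraction yield = 32.1%
yield = throughput * fraction / 100
yield = 83253 * 32.1 / 100 = 26724.213

26724.213 bbl/day


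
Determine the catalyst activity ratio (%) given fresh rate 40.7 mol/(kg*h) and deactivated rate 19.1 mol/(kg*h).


Activity (%) = (rate_used / rate_fresh) * 100
rate_used = 19.1, rate_fresh = 40.7
= (19.1 / 40.7) * 100
= 0.4693 * 100 = 46.93

46.93 %


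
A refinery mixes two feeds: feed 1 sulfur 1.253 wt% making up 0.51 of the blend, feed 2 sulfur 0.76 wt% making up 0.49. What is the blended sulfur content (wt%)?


Linear sulfur blending: S_blend = x1*S1 + x2*S2
Contribution 1: 0.51 * 1.253 = 0.63903 wt%
Contribution 2: 0.49 * 0.76 = 0.3724 wt%
S_blend = 0.63903 + 0.3724 = 1.01143

1.01143 wt%


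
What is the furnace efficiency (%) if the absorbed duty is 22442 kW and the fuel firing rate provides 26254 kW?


Furnace efficiency = Q_absorbed / Q_fuel * 100
= 22442 / 26254 * 100 = 85.48

85.48 %


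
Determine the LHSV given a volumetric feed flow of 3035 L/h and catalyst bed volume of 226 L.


LHSV = volumetric feed rate / catalyst volume
= 3035 L/h / 226 L
= 13.43 h^-1

13.43 h^-1


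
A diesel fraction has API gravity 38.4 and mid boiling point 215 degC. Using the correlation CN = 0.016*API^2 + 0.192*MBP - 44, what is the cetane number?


CN = 0.016 * 38.4^2 + 0.192 * 215 - 44
CN = 23.59296 + 41.28 - 44 = 20.87296

20.87296


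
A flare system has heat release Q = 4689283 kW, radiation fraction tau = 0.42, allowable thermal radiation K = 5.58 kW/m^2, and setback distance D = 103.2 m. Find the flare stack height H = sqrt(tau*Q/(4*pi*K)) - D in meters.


tau*Q/(4*pi*K) = 0.42 * 4689283 / (4 * pi * 5.58) = 28087.4
sqrt(28087.4) = 167.593
H = 167.593 - 103.2 = 64.39

64.39 m


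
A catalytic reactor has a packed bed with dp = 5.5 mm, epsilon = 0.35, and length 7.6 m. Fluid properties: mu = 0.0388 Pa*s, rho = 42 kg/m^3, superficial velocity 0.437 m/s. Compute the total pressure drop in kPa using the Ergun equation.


dp = 5.5 mm = 0.0055 m
Viscous term = 150*0.0388*0.437*(1-0.35)^2 / (0.0055^2*0.35^3) = 828517
Inertial term = 1.75*42*0.437^2*(1-0.35) / (0.0055*0.35^3) = 38689.8
dP/L = 828517 + 38689.8 = 867207 Pa/m
dP = 867207 * 7.6 / 1000 = 6591 kPa

6591 kPa


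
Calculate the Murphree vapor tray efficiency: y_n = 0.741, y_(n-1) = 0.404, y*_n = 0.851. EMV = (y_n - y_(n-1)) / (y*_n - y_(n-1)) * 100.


Murphree vapor efficiency: EMV = (y_n - y_(n-1)) / (y*_n - y_(n-1)) * 100
EMV = (0.741 - 0.404) / (0.851 - 0.404) * 100 = 0.337 / 0.447 * 100 = 75.39

75.39 %


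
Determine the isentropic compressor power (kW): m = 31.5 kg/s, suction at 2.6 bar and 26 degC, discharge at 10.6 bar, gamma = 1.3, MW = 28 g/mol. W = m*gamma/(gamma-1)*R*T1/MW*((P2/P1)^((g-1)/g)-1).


Isentropic work: W = m*(gamma/(gamma-1))*(R*T1/MW)*((P2/P1)^((gamma-1)/gamma) - 1)
T1 = 26 + 273.15 = 299.15 K
Pressure ratio = 10.6 / 2.6 = 4.07692
Exponent = (1.3 - 1)/1.3 = 0.230769
(P2/P1)^exp - 1 = 4.07692^0.230769 - 1 = 0.383075
W = 31.5 * 1.3 / 0.3 * 8.314 * 299.15 / 28 * 0.383075 = 4645

4645 kW


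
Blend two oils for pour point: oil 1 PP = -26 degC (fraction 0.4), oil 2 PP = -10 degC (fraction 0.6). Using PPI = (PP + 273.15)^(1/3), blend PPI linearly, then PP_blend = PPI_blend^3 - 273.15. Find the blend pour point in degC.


PPI_1 = (-26 + 273.15)^(1/3) = 6.275575
PPI_2 = (-10 + 273.15)^(1/3) = 6.408176
PPI_blend = 0.4 * 6.275575 + 0.6 * 6.408176 = 6.355136
PP_blend = 6.355136^3 - 273.15 = 256.6697 - 273.15 = -16.48

-16.48 degC


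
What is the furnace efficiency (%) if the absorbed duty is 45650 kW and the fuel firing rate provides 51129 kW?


Furnace efficiency = Q_absorbed / Q_fuel * 100
= 45650 / 51129 * 100 = 89.28

89.28 %


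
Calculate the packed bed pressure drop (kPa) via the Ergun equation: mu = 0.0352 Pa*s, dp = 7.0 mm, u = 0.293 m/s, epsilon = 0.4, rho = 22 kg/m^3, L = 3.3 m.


dp = 7.0 mm = 0.007 m
Viscous term = 150*0.0352*0.293*(1-0.4)^2 / (0.007^2*0.4^3) = 177594
Inertial term = 1.75*22*0.293^2*(1-0.4) / (0.007*0.4^3) = 4426.59
dP/L = 177594 + 4426.59 = 182021 Pa/m
dP = 182021 * 3.3 / 1000 = 600.7 kPa

600.7 kPa
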